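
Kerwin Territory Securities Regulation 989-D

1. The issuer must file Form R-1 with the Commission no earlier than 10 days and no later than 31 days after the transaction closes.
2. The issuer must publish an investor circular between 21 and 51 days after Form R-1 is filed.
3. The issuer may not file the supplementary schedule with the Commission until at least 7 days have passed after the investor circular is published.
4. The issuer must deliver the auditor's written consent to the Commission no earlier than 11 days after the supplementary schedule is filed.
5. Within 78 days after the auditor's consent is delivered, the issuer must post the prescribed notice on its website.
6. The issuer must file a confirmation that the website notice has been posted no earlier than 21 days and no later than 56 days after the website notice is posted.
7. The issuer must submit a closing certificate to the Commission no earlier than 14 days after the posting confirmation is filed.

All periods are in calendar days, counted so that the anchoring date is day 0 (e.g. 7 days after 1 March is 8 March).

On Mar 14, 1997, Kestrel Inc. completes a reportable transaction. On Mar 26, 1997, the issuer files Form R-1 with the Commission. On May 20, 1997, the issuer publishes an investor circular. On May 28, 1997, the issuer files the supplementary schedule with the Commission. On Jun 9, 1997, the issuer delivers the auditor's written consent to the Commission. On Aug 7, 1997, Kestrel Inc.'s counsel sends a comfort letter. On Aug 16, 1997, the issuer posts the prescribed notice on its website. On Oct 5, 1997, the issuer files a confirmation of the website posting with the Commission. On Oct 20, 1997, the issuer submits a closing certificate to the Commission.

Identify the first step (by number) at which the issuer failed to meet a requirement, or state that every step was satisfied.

(1) the permitted window runs from Mar 14, 1997 + 10 = Mar 24, 1997 to Mar 14, 1997 + 31 = Apr 14, 1997; done Mar 26, 1997, which is between those dates.
(2) the permitted window runs from Mar 26, 1997 + 21 = Apr 16, 1997 to Mar 26, 1997 + 51 = May 16, 1997; done May 20, 1997 — 4 days after the window closed.

Step 2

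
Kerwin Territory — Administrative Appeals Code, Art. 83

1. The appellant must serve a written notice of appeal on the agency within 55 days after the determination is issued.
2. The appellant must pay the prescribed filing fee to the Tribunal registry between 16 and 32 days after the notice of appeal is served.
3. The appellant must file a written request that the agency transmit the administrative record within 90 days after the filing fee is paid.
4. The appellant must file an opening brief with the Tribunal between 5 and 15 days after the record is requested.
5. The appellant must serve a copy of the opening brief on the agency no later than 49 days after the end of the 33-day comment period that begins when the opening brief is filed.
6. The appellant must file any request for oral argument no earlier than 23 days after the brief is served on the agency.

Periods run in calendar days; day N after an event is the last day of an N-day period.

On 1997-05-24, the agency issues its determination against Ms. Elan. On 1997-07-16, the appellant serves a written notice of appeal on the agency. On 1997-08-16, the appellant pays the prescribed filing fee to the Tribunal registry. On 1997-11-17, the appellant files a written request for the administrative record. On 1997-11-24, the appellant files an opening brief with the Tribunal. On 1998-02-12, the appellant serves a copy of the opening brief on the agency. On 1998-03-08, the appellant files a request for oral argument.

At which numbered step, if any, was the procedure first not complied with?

Step 3

(1) due by 1997-05-24 + 55 days = 1997-07-18; completed 1997-07-16, before the deadline.
(2) the permitted window runs from 1997-07-16 + 16 = 1997-08-01 to 1997-07-16 + 32 = 1997-08-17; 1997-08-16 falls inside that range.
(3) due by 1997-08-16 + 90 days = 1997-11-14; 1997-11-17 misses that deadline by 3 days.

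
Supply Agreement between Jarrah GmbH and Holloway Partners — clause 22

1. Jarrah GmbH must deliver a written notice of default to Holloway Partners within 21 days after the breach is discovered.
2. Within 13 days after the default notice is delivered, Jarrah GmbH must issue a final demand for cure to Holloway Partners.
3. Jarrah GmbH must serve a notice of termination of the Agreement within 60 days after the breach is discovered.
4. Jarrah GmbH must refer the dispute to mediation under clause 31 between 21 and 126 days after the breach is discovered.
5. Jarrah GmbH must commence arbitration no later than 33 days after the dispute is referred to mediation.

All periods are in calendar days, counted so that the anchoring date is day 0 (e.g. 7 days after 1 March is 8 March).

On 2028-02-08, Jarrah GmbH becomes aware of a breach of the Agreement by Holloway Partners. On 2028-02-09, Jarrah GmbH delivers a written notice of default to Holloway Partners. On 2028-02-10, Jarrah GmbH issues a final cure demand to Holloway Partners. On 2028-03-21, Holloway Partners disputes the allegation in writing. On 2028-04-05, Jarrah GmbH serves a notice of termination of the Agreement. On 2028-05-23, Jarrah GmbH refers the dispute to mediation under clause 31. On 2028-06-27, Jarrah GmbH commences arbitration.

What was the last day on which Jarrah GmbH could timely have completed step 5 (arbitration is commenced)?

Step 5 runs from 2028-05-23, when the dispute is referred to mediation. 33 days after 2028-05-23 is 2028-06-25.

2028-06-25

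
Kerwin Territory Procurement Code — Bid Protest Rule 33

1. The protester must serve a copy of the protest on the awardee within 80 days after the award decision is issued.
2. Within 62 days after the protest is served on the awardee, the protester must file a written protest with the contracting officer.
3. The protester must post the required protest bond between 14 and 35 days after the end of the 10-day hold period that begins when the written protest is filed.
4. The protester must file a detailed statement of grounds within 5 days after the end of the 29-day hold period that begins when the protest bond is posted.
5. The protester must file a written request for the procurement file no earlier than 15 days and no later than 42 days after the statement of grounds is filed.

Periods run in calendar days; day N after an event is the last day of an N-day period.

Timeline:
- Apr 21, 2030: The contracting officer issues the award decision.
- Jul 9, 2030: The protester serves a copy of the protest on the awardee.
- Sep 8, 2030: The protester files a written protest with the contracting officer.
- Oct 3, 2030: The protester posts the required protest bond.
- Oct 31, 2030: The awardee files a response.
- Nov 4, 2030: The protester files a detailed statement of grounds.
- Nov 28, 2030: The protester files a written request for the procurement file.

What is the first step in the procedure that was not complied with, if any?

Step 1: 80 days after Apr 21, 2030 (when the award decision is issued) is Jul 10, 2030; completed Jul 9, 2030, before the deadline.
Step 2: 62 days after Jul 9, 2030 (when the protest is served on the awardee) is Sep 9, 2030; Sep 8, 2030 is within that limit.
Step 3: the window is 14–35 days after Sep 18, 2030 (end of the 10-day hold period, which began when the written protest is filed on Sep 8, 2030), so Oct 2, 2030 through Oct 23, 2030; done Oct 3, 2030 — within the window.
Step 4: 5 days after Nov 1, 2030 (end of the 29-day hold period, which began when the protest bond is posted on Oct 3, 2030) is Nov 6, 2030; done Nov 4, 2030 — timely.
Step 5: the window is 15–42 days after Nov 4, 2030 (when the statement of grounds is filed), so Nov 19, 2030 through Dec 16, 2030; done Nov 28, 2030, which is between those dates.

None — every step was satisfied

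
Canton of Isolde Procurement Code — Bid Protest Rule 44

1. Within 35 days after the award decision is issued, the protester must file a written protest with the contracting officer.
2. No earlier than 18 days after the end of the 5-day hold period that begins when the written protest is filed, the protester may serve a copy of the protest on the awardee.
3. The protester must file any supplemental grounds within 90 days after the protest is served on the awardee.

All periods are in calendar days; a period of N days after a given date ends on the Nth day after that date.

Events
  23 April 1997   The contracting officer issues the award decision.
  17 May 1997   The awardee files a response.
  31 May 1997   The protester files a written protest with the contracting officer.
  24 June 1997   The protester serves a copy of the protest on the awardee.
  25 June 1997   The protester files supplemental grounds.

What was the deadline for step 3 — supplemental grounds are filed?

Step 3 runs from 24 June 1997, when the protest is served on the awardee. 90 days after 24 June 1997 is 22 September 1997.

22 September 1997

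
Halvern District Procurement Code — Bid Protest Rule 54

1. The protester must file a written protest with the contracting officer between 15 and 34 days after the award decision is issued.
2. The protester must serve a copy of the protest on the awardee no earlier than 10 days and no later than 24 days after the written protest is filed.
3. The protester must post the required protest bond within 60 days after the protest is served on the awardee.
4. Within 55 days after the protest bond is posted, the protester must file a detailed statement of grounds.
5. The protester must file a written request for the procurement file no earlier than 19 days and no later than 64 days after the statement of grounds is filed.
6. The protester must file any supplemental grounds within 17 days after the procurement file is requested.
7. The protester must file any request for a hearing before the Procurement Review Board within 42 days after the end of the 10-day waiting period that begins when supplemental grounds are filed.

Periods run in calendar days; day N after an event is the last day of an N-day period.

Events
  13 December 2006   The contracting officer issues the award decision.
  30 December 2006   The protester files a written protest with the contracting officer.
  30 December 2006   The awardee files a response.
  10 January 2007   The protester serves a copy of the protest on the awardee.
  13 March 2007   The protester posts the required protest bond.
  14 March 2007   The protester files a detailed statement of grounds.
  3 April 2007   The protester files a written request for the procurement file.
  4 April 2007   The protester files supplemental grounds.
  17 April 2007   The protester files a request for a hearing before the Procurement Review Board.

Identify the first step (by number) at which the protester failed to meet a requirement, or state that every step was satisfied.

Step 3

Step 1: the window is 15–34 days after 13 December 2006 (when the award decision is issued), so 28 December 2006 through 16 January 2007; 30 December 2006 falls inside that range.
Step 2: the window is 10–24 days after 30 December 2006 (when the written protest is filed), so 9 January 2007 through 23 January 2007; done 10 January 2007 — within the window.
Step 3: 60 days after 10 January 2007 (when the protest is served on the awardee) is 11 March 2007; 13 March 2007 misses that deadline by 2 days.
No need to go further; step 3 was not satisfied.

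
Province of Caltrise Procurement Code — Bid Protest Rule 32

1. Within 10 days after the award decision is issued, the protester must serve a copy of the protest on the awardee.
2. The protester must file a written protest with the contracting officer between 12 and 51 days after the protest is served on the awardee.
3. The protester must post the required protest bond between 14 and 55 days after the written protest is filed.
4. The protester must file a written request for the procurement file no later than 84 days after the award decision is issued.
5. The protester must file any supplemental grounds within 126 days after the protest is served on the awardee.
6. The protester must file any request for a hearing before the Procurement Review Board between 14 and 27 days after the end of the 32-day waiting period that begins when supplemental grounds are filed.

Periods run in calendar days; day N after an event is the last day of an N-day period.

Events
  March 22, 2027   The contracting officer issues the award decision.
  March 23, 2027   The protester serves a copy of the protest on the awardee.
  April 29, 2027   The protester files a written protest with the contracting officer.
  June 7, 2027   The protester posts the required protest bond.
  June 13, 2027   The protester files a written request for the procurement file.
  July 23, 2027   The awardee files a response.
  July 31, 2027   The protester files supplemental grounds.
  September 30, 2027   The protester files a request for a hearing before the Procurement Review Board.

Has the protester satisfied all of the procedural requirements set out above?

No

(1) due by March 22, 2027 + 10 days = April 1, 2027; completed March 23, 2027, before the deadline.
(2) the permitted window runs from March 23, 2027 + 12 = April 4, 2027 to March 23, 2027 + 51 = May 13, 2027; done April 29, 2027 — within the window.
(3) the permitted window runs from April 29, 2027 + 14 = May 13, 2027 to April 29, 2027 + 55 = June 23, 2027; done June 7, 2027, which is between those dates.
(4) due by March 22, 2027 + 84 days = June 14, 2027; completed June 13, 2027, before the deadline.
(5) due by March 23, 2027 + 126 days = July 27, 2027; July 31, 2027 misses that deadline by 4 days.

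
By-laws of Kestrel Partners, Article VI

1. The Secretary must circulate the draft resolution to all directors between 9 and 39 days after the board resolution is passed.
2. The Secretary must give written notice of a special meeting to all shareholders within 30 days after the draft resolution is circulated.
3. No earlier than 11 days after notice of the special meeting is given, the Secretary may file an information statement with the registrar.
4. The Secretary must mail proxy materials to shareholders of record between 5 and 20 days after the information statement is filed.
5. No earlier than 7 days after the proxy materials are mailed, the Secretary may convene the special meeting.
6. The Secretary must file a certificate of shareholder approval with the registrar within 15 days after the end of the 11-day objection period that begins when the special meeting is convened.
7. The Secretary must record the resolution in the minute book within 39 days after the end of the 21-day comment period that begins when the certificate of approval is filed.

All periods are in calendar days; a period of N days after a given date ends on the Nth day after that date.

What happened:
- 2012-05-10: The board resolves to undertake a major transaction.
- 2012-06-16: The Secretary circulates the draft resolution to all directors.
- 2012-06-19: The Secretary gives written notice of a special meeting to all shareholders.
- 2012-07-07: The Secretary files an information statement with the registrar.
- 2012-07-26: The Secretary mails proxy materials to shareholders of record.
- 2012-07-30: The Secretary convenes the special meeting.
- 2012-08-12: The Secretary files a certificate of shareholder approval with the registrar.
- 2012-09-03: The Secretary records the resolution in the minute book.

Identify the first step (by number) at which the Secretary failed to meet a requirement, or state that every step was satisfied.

Step 5

Step 1: the window is 9–39 days after 2012-05-10 (when the board resolution is passed), so 2012-05-19 through 2012-06-18; done 2012-06-16, which is between those dates.
Step 2: 30 days after 2012-06-16 (when the draft resolution is circulated) is 2012-07-16; 2012-06-19 is within that limit.
Step 3: the earliest permitted date is 11 days after 2012-06-19 (when notice of the special meeting is given), i.e. 2012-06-30; 2012-07-07 is on or after that date.
Step 4: the window is 5–20 days after 2012-07-07 (when the information statement is filed), so 2012-07-12 through 2012-07-27; 2012-07-26 falls inside that range.
Step 5: the earliest permitted date is 7 days after 2012-07-26 (when the proxy materials are mailed), i.e. 2012-08-02; 2012-07-30 is 3 days before the earliest permitted date.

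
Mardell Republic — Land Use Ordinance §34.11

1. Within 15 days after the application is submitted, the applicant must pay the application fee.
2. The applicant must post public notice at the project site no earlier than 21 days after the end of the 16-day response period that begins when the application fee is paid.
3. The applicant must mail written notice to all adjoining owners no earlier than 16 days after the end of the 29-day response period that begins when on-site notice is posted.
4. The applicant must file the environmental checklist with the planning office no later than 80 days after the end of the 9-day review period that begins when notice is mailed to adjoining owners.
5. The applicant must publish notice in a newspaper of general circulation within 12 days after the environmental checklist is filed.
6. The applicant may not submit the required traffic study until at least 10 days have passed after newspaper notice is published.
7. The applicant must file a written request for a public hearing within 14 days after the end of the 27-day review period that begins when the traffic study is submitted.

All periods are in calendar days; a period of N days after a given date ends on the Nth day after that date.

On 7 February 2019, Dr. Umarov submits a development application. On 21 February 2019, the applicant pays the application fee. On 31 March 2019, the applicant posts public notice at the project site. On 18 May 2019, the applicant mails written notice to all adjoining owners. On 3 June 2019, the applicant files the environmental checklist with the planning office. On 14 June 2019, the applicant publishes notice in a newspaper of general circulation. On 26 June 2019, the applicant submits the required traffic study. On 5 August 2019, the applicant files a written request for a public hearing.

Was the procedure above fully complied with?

Step 1: 15 days after 7 February 2019 (when the application is submitted) is 22 February 2019; done 21 February 2019 — timely.
Step 2: the earliest permitted date is 21 days after 9 March 2019 (end of the 16-day response period, which began when the application fee is paid on 21 February 2019), i.e. 30 March 2019; done 31 March 2019, after the minimum wait.
Step 3: the earliest permitted date is 16 days after 29 April 2019 (end of the 29-day response period, which began when on-site notice is posted on 31 March 2019), i.e. 15 May 2019; 18 May 2019 is on or after that date.
Step 4: 80 days after 27 May 2019 (end of the 9-day review period, which began when notice is mailed to adjoining owners on 18 May 2019) is 15 August 2019; done 3 June 2019 — timely.
Step 5: 12 days after 3 June 2019 (when the environmental checklist is filed) is 15 June 2019; done 14 June 2019 — timely.
Step 6: the earliest permitted date is 10 days after 14 June 2019 (when newspaper notice is published), i.e. 24 June 2019; done 26 June 2019, after the minimum wait.
Step 7: 14 days after 23 July 2019 (end of the 27-day review period, which began when the traffic study is submitted on 26 June 2019) is 6 August 2019; done 5 August 2019 — timely.

Yes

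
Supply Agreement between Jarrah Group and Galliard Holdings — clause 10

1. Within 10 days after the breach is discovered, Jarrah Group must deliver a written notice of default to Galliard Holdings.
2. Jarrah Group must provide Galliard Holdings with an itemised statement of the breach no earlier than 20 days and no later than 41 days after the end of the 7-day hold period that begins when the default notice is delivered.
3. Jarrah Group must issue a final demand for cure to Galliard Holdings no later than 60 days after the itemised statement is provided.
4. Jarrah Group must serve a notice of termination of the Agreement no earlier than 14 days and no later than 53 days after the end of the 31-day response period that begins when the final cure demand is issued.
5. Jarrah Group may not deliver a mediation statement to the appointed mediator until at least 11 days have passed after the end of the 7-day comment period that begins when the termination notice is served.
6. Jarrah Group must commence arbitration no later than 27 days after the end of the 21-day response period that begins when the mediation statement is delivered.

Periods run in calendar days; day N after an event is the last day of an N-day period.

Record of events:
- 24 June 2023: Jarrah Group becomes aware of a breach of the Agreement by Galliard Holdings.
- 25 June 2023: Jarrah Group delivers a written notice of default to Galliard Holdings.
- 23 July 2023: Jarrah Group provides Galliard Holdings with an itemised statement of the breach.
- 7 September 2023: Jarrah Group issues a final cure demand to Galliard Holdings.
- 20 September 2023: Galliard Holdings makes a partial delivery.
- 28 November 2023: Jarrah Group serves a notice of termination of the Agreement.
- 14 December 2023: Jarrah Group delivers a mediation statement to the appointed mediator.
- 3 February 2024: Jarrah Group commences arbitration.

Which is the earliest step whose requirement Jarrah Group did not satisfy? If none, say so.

Step 5

(1) due by 24 June 2023 + 10 days = 4 July 2023; 25 June 2023 is within that limit.
(2) the permitted window runs from 2 July 2023 + 20 = 22 July 2023 to 2 July 2023 + 41 = 12 August 2023; done 23 July 2023, which is between those dates.
(3) due by 23 July 2023 + 60 days = 21 September 2023; done 7 September 2023 — timely.
(4) the permitted window runs from 8 October 2023 + 14 = 22 October 2023 to 8 October 2023 + 53 = 30 November 2023; done 28 November 2023 — within the window.
(5) permitted from 5 December 2023 + 11 days = 16 December 2023 onward; acted on 14 December 2023, 2 days prematurely.
That is the first point of non-compliance.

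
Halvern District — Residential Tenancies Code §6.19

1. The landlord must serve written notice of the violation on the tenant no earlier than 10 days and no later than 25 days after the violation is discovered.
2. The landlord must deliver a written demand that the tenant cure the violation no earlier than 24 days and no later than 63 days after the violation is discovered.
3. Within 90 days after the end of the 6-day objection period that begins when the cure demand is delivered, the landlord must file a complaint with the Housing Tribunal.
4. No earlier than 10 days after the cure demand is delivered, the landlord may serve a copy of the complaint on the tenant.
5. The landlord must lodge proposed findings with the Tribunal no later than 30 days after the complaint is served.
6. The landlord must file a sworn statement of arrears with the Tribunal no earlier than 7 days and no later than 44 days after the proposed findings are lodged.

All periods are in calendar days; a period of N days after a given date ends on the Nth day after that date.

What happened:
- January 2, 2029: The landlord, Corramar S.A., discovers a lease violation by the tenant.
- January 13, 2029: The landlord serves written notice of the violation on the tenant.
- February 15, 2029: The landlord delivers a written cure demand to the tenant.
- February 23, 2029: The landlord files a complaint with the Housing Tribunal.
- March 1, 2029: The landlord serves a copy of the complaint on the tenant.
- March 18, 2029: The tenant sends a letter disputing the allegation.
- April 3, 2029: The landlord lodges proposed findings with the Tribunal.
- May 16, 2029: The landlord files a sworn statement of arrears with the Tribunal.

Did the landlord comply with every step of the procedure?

Step 1 — 10 and 25 days from January 2, 2029 (when the violation is discovered) are January 12, 2029 and January 27, 2029 respectively; January 13, 2029 falls inside that range.
Step 2 — 24 and 63 days from January 2, 2029 (when the violation is discovered) are January 26, 2029 and March 6, 2029 respectively; done February 15, 2029 — within the window.
Step 3 — counting 90 days from February 21, 2029 (end of the 6-day objection period, which began when the cure demand is delivered on February 15, 2029) gives a deadline of May 22, 2029; February 23, 2029 is within that limit.
Step 4 — must wait 10 days from February 15, 2029 (when the cure demand is delivered), so not before February 25, 2029; done March 1, 2029, after the minimum wait.
Step 5 — counting 30 days from March 1, 2029 (when the complaint is served) gives a deadline of March 31, 2029; April 3, 2029 misses that deadline by 3 days.
No need to go further; step 5 was not satisfied.

No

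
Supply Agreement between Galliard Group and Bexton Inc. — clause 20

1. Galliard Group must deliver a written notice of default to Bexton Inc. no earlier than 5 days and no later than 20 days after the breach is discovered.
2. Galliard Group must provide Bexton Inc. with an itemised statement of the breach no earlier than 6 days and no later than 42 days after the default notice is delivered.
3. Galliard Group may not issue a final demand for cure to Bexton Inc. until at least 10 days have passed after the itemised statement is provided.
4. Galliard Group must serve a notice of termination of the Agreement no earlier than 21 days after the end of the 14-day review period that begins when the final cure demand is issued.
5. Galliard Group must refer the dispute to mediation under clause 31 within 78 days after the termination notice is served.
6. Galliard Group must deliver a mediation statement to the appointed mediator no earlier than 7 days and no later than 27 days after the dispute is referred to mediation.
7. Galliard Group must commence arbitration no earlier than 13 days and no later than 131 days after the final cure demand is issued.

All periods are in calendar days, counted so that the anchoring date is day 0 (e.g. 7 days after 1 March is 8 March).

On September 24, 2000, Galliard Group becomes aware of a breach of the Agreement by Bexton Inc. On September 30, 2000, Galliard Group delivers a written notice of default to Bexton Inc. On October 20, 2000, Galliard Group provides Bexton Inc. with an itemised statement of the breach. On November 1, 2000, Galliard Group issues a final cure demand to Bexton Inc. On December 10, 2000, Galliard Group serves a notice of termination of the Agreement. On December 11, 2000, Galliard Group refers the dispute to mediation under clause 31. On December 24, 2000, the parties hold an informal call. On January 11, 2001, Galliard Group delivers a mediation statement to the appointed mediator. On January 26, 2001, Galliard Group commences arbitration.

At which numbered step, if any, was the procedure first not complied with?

Step 1 — 5 and 20 days from September 24, 2000 (when the breach is discovered) are September 29, 2000 and October 14, 2000 respectively; September 30, 2000 falls inside that range.
Step 2 — 6 and 42 days from September 30, 2000 (when the default notice is delivered) are October 6, 2000 and November 11, 2000 respectively; October 20, 2000 falls inside that range.
Step 3 — must wait 10 days from October 20, 2000 (when the itemised statement is provided), so not before October 30, 2000; done November 1, 2000, after the minimum wait.
Step 4 — must wait 21 days from November 15, 2000 (end of the 14-day review period, which began when the final cure demand is issued on November 1, 2000), so not before December 6, 2000; done December 10, 2000 — permitted.
Step 5 — counting 78 days from December 10, 2000 (when the termination notice is served) gives a deadline of February 26, 2001; done December 11, 2000 — timely.
Step 6 — 7 and 27 days from December 11, 2000 (when the dispute is referred to mediation) are December 18, 2000 and January 7, 2001 respectively; January 11, 2001 is 4 days past the end of the window.
Later steps need not be reached.

Step 6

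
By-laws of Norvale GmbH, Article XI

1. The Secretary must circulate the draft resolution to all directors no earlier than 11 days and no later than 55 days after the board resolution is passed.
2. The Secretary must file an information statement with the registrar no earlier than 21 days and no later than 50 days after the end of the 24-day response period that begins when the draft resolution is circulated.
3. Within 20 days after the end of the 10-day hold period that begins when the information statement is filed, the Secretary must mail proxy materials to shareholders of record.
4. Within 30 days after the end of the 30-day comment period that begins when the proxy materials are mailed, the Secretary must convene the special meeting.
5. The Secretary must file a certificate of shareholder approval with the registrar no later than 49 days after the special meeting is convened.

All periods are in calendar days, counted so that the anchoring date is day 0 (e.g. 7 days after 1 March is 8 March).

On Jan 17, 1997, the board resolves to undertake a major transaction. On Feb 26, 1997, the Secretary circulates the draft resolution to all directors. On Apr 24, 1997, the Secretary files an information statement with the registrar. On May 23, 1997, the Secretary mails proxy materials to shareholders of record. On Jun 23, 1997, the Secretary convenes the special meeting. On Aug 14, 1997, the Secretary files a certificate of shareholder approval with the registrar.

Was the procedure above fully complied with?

No

(1) the permitted window runs from Jan 17, 1997 + 11 = Jan 28, 1997 to Jan 17, 1997 + 55 = Mar 13, 1997; done Feb 26, 1997, which is between those dates.
(2) the permitted window runs from Mar 22, 1997 + 21 = Apr 12, 1997 to Mar 22, 1997 + 50 = May 11, 1997; Apr 24, 1997 falls inside that range.
(3) due by May 4, 1997 + 20 days = May 24, 1997; completed May 23, 1997, before the deadline.
(4) due by Jun 22, 1997 + 30 days = Jul 22, 1997; done Jun 23, 1997 — timely.
(5) due by Jun 23, 1997 + 49 days = Aug 11, 1997; Aug 14, 1997 misses that deadline by 3 days.
No need to go further; step 5 was not satisfied.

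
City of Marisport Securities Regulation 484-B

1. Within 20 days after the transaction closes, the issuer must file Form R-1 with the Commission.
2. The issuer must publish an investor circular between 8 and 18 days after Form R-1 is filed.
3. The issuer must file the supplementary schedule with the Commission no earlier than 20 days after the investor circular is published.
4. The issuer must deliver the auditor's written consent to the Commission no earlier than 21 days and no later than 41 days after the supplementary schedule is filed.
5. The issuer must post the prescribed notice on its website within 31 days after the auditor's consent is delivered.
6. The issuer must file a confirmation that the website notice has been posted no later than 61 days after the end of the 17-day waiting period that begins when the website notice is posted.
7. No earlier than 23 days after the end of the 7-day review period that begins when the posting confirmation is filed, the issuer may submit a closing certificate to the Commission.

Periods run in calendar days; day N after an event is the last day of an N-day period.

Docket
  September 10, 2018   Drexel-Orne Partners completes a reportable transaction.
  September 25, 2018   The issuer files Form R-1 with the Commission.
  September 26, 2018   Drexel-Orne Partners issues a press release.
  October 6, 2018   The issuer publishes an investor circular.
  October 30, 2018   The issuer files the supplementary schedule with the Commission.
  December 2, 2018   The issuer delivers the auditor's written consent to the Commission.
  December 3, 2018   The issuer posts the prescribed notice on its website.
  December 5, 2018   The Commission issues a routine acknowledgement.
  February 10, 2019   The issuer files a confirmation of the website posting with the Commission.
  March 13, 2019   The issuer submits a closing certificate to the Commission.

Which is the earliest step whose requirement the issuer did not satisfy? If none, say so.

None — every step was satisfied

(1) due by September 10, 2018 + 20 days = September 30, 2018; September 25, 2018 is within that limit.
(2) the permitted window runs from September 25, 2018 + 8 = October 3, 2018 to September 25, 2018 + 18 = October 13, 2018; done October 6, 2018, which is between those dates.
(3) permitted from October 6, 2018 + 20 days = October 26, 2018 onward; October 30, 2018 is on or after that date.
(4) the permitted window runs from October 30, 2018 + 21 = November 20, 2018 to October 30, 2018 + 41 = December 10, 2018; done December 2, 2018, which is between those dates.
(5) due by December 2, 2018 + 31 days = January 2, 2019; completed December 3, 2018, before the deadline.
(6) due by December 20, 2018 + 61 days = February 19, 2019; February 10, 2019 is within that limit.
(7) permitted from February 17, 2019 + 23 days = March 12, 2019 onward; done March 13, 2019, after the minimum wait.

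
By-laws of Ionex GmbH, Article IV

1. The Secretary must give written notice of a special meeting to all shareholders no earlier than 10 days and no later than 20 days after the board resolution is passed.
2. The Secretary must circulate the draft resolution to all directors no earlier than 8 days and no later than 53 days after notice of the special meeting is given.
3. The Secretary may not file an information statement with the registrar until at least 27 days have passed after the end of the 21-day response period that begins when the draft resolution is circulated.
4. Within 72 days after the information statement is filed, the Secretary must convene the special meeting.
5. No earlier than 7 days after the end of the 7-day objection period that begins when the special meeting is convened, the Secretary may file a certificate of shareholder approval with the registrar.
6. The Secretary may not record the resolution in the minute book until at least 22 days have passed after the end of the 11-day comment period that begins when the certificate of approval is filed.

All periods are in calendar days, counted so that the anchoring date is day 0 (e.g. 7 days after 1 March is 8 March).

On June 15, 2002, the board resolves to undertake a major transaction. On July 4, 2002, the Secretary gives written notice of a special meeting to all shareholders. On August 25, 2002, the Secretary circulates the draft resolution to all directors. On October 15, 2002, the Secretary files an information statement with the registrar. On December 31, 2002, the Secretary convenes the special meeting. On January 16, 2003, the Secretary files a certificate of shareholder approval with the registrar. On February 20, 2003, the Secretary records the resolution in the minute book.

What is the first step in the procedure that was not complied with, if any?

Step 1 — 10 and 20 days from June 15, 2002 (when the board resolution is passed) are June 25, 2002 and July 5, 2002 respectively; done July 4, 2002 — within the window.
Step 2 — 8 and 53 days from July 4, 2002 (when notice of the special meeting is given) are July 12, 2002 and August 26, 2002 respectively; done August 25, 2002, which is between those dates.
Step 3 — must wait 27 days from September 15, 2002 (end of the 21-day response period, which began when the draft resolution is circulated on August 25, 2002), so not before October 12, 2002; done October 15, 2002, after the minimum wait.
Step 4 — counting 72 days from October 15, 2002 (when the information statement is filed) gives a deadline of December 26, 2002; December 31, 2002 misses that deadline by 5 days.

Step 4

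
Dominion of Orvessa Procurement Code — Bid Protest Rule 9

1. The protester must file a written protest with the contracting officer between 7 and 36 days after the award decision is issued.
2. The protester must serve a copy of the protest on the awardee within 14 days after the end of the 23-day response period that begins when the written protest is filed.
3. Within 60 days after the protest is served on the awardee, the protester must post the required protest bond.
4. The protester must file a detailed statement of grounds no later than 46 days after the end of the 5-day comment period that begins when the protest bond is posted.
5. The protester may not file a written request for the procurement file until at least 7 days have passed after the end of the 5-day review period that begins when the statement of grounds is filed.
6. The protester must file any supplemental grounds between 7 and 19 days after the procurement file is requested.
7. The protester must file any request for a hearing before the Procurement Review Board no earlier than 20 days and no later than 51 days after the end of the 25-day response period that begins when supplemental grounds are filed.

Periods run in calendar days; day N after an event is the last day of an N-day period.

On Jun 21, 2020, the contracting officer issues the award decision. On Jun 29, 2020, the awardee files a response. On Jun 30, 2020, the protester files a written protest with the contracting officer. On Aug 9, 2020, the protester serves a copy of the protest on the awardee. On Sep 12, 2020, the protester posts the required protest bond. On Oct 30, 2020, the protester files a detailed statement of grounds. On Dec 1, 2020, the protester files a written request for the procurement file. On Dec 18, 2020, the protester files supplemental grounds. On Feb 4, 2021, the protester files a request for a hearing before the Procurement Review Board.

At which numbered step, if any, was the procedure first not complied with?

Step 2

Step 1 — 7 and 36 days from Jun 21, 2020 (when the award decision is issued) are Jun 28, 2020 and Jul 27, 2020 respectively; done Jun 30, 2020, which is between those dates.
Step 2 — counting 14 days from Jul 23, 2020 (end of the 23-day response period, which began when the written protest is filed on Jun 30, 2020) gives a deadline of Aug 6, 2020; done Aug 9, 2020 — 3 days late.
No need to go further; step 2 was not satisfied.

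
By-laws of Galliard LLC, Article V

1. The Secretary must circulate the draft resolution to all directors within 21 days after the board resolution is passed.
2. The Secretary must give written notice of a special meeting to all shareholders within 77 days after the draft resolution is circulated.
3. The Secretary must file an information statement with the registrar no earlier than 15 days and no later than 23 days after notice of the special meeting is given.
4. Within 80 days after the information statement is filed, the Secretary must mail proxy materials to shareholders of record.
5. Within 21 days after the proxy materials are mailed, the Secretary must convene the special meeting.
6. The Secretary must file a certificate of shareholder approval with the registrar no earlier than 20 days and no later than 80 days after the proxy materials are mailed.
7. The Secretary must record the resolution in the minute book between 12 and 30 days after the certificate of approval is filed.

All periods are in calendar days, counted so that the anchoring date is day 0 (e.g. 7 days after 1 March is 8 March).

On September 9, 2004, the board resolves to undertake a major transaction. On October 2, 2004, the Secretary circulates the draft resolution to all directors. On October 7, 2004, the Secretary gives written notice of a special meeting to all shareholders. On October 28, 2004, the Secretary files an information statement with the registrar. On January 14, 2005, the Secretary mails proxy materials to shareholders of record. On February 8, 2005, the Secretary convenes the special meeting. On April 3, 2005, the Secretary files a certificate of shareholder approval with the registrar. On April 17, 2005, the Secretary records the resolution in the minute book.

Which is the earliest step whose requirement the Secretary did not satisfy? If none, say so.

Step 1 — counting 21 days from September 9, 2004 (when the board resolution is passed) gives a deadline of September 30, 2004; October 2, 2004 misses that deadline by 2 days.
Later steps need not be reached.

Step 1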